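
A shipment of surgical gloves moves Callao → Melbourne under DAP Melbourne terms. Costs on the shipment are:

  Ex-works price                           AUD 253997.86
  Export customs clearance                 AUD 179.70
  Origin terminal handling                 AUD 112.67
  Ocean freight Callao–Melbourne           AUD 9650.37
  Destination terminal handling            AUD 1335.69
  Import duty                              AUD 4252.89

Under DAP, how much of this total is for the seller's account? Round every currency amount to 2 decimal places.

Seller's account: AUD 265276.29

DAP: the seller bears all costs to the named destination except import duty and clearance.
Seller's account: goods 253997.86 + export clearance 179.70 + origin terminal 112.67 + freight 9650.37 + destination terminal 1335.69 = 265276.29
Buyer's account: duty 4252.89 = 4252.89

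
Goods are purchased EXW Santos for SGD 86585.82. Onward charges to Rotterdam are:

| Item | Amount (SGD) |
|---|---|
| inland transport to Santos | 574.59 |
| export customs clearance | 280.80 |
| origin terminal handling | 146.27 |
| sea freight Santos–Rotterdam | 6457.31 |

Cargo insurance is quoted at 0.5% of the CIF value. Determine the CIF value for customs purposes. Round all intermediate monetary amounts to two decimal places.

Let C be the CIF value. C = EXW price + pre-shipment costs + freight + 0.5% × C
C − 0.5% × C = 86585.82 + 574.59 + 280.80 + 146.27 + 6457.31
0.995 × C = 94044.79
C = 94044.79 / 0.995 = 94517.38
Insurance premium = 0.5% × 94517.38 = 472.59

CIF value: SGD 94517.38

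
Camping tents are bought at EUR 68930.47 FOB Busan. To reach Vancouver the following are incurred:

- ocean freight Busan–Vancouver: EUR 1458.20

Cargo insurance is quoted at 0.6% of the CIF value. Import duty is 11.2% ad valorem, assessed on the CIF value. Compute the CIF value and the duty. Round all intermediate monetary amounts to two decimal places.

CIF value: EUR 70813.55; import duty: EUR 7931.12

Let C be the CIF value. C = FOB price + freight + 0.6% × C
C − 0.6% × C = 68930.47 + 1458.20
0.994 × C = 70388.67
C = 70388.67 / 0.994 = 70813.55
Insurance premium = 0.6% × 70813.55 = 424.88
Import duty = 70813.55 × 11.2% = 7931.12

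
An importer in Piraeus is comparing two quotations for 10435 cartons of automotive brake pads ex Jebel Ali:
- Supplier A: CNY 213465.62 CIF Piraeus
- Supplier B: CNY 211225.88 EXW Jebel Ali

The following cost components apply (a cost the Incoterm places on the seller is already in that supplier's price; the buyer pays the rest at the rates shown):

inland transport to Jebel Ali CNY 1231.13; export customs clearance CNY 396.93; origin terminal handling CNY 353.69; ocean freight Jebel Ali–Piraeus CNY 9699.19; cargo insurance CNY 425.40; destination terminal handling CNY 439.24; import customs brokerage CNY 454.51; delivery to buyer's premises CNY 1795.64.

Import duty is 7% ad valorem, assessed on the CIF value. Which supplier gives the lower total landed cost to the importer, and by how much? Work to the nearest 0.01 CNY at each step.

Supplier A is cheaper by CNY 10557.27

Supplier A (CIF):
The CIF price already equals the CIF value: 213465.62
Import duty = 213465.62 × 7% = 14942.59
Buyer bears (A): 439.24 + 454.51 + 1795.64 = 2689.39
Landed cost (A) = invoice 213465.62 + 2689.39 + duty 14942.59 = 231097.60
Supplier B (EXW):
CIF value = EXW price + inland to port + export clearance + origin terminal + freight + insurance = 211225.88 + 1231.13 + 396.93 + 353.69 + 9699.19 + 425.40 = 223332.22
Import duty = 223332.22 × 7% = 15633.26
Buyer bears (B): 1231.13 + 396.93 + 353.69 + 9699.19 + 425.40 + 439.24 + 454.51 + 1795.64 = 14795.73
Landed cost (B) = invoice 211225.88 + 14795.73 + duty 15633.26 = 241654.87
Difference = |231097.60 − 241654.87| = 10557.27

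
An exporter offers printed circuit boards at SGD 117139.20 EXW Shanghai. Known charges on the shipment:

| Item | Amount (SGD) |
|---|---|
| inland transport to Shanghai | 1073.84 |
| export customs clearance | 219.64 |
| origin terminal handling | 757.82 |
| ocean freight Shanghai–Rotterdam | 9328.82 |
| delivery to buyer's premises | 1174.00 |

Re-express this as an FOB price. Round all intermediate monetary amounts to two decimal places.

FOB price: SGD 119190.50

Not relevant to the conversion: delivery, freight — on the buyer under both terms; not part of either seller's price.
From EXW to FOB, the seller additionally bears: inland to port, export clearance, origin terminal.
FOB price = 117139.20 + 1073.84 + 219.64 + 757.82 = 119190.50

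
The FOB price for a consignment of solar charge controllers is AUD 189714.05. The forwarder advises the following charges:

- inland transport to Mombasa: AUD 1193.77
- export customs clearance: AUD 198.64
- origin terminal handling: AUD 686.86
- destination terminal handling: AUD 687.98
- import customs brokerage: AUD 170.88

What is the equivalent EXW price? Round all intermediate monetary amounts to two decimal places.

Not relevant to the conversion: brokerage, destination terminal — on the buyer under both terms; not part of either seller's price.
From FOB to EXW, the seller no longer bears: inland to port, export clearance, origin terminal.
EXW price = 189714.05 − 1193.77 − 198.64 − 686.86 = 187634.78

EXW price: AUD 187634.78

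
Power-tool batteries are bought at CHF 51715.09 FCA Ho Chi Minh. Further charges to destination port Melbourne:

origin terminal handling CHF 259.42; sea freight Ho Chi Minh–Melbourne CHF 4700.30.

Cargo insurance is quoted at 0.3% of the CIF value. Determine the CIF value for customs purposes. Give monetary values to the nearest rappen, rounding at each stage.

CIF value: CHF 56845.35

Let C be the CIF value. C = FCA price + pre-shipment costs + freight + 0.3% × C
C − 0.3% × C = 51715.09 + 259.42 + 4700.30
0.997 × C = 56674.81
C = 56674.81 / 0.997 = 56845.35
Insurance premium = 0.3% × 56845.35 = 170.54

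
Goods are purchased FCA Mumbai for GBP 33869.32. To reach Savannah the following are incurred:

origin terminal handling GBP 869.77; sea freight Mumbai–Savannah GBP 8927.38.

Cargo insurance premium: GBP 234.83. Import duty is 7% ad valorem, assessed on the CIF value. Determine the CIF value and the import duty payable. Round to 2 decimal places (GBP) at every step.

CIF = FCA price + pre-shipment costs + freight + insurance
CIF = 33869.32 + 869.77 + 8927.38 + 234.83 = 43901.30
Import duty = 43901.30 × 7% = 3073.09

CIF value: GBP 43901.30; import duty: GBP 3073.09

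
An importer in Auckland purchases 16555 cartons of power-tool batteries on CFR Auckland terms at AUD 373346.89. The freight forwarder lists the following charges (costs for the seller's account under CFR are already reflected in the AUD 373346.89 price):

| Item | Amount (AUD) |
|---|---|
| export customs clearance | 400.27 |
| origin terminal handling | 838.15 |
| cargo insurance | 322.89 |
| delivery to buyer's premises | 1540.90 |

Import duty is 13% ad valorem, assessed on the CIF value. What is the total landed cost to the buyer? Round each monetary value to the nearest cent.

CFR: the seller pays costs through ocean freight to the destination port, but not insurance.
Already in the invoice (seller's account under CFR): export clearance, origin terminal — exclude.
CIF value = CFR price + insurance = 373346.89 + 322.89 = 373669.78
Import duty = 373669.78 × 13% = 48577.07
Buyer bears: insurance 322.89 + delivery 1540.90 + duty 48577.07 = 50440.86
Landed cost = invoice 373346.89 + 50440.86 = 423787.75

Total landed cost: AUD 423787.75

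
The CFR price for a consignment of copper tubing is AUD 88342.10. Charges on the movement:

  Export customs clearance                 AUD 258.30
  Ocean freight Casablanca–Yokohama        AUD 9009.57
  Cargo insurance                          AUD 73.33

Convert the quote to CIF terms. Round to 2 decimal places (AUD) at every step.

CIF price: AUD 88415.43

Not relevant to the conversion: export clearance, freight — on the seller under both CFR and CIF; already in the CFR price and stays in the CIF price.
From CFR to CIF, the seller additionally bears: insurance.
CIF price = 88342.10 + 73.33 = 88415.43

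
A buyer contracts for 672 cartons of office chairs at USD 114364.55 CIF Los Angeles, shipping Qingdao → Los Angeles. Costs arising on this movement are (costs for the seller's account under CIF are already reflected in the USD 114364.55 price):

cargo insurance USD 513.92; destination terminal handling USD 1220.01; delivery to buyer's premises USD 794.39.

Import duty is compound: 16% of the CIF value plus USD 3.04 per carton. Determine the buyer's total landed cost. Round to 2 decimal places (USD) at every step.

Total landed cost: USD 136720.16

CIF: the seller pays costs through ocean freight and marine insurance to the destination port.
Already in the invoice (seller's account under CIF): insurance — exclude.
The CIF price already equals the CIF value: 114364.55
Ad valorem component: 114364.55 × 16% = 18298.33
Specific component: 672 × 3.04 = 2042.88
Import duty = 18298.33 + 2042.88 = 20341.21
Buyer bears: destination terminal 1220.01 + delivery 794.39 + duty 20341.21 = 22355.61
Landed cost = invoice 114364.55 + 22355.61 = 136720.16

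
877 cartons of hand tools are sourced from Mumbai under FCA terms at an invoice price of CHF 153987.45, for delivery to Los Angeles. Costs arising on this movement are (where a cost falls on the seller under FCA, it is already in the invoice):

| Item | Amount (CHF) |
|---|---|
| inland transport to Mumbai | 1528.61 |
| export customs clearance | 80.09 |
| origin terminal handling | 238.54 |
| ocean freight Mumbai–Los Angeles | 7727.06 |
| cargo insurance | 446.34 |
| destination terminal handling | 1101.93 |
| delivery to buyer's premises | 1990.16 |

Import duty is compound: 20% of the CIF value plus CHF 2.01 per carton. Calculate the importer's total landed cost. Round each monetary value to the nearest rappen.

Total landed cost: CHF 199734.13

FCA: the seller delivers export-cleared goods to the carrier; the buyer bears costs from that point.
Already in the invoice (seller's account under FCA): inland to port, export clearance — exclude.
CIF value = FCA price + origin terminal + freight + insurance = 153987.45 + 238.54 + 7727.06 + 446.34 = 162399.39
Ad valorem component: 162399.39 × 20% = 32479.88
Specific component: 877 × 2.01 = 1762.77
Import duty = 32479.88 + 1762.77 = 34242.65
Buyer bears: origin terminal 238.54 + freight 7727.06 + insurance 446.34 + destination terminal 1101.93 + delivery 1990.16 + duty 34242.65 = 45746.68
Landed cost = invoice 153987.45 + 45746.68 = 199734.13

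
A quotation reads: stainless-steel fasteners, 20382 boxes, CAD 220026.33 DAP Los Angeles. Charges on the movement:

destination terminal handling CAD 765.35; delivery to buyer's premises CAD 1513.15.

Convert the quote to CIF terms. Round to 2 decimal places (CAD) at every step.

CIF price: CAD 217747.83

From DAP to CIF, the seller no longer bears: destination terminal, delivery.
CIF price = 220026.33 − 765.35 − 1513.15 = 217747.83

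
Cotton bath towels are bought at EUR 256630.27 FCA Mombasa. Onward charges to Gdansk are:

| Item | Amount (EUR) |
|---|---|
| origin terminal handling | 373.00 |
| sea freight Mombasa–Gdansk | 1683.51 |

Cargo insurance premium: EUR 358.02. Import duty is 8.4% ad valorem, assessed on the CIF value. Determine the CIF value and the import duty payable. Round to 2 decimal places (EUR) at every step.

CIF value: EUR 259044.80; import duty: EUR 21759.76

CIF = FCA price + pre-shipment costs + freight + insurance
CIF = 256630.27 + 373.00 + 1683.51 + 358.02 = 259044.80
Import duty = 259044.80 × 8.4% = 21759.76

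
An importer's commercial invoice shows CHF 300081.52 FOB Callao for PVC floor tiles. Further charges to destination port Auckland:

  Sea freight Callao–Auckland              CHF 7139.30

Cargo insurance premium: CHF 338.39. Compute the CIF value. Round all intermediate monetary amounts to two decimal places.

CIF value: CHF 307559.21

CIF = FOB price + freight + insurance
CIF = 300081.52 + 7139.30 + 338.39 = 307559.21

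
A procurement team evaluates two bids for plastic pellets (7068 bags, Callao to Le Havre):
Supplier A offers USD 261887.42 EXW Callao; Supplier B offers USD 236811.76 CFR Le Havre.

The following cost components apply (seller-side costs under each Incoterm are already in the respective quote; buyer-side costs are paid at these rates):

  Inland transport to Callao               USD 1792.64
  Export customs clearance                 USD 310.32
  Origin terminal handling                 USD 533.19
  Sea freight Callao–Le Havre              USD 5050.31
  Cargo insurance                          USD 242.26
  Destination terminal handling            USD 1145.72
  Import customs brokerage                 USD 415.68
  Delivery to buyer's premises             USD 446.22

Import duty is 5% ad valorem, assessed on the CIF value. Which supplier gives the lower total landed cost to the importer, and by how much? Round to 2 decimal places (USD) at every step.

Supplier A (EXW):
CIF value = EXW price + inland to port + export clearance + origin terminal + freight + insurance = 261887.42 + 1792.64 + 310.32 + 533.19 + 5050.31 + 242.26 = 269816.14
Import duty = 269816.14 × 5% = 13490.81
Buyer bears (A): 1792.64 + 310.32 + 533.19 + 5050.31 + 242.26 + 1145.72 + 415.68 + 446.22 = 9936.34
Landed cost (A) = invoice 261887.42 + 9936.34 + duty 13490.81 = 285314.57
Supplier B (CFR):
CIF value = CFR price + insurance = 236811.76 + 242.26 = 237054.02
Import duty = 237054.02 × 5% = 11852.70
Buyer bears (B): 242.26 + 1145.72 + 415.68 + 446.22 = 2249.88
Landed cost (B) = invoice 236811.76 + 2249.88 + duty 11852.70 = 250914.34
Difference = |285314.57 − 250914.34| = 34400.23

Supplier B is cheaper by USD 34400.23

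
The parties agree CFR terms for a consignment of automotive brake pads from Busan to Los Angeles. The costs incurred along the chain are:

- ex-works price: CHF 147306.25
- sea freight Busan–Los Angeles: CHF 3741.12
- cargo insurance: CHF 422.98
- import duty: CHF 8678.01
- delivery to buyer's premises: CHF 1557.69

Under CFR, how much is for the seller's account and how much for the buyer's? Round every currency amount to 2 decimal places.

CFR: the seller pays costs through ocean freight to the destination port, but not insurance.
Seller's account: goods 147306.25 + freight 3741.12 = 151047.37
Buyer's account: insurance 422.98 + duty 8678.01 + delivery 1557.69 = 10658.68

Seller: CHF 151047.37; buyer: CHF 10658.68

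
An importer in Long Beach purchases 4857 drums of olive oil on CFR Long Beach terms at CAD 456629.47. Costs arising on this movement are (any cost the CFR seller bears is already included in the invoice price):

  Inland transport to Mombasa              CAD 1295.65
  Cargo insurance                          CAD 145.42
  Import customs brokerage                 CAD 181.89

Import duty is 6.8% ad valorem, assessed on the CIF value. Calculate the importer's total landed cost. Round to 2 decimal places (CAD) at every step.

CFR: the seller pays costs through ocean freight to the destination port, but not insurance.
Already in the invoice (seller's account under CFR): inland to port — exclude.
CIF value = CFR price + insurance = 456629.47 + 145.42 = 456774.89
Import duty = 456774.89 × 6.8% = 31060.69
Buyer bears: insurance 145.42 + brokerage 181.89 + duty 31060.69 = 31388.00
Landed cost = invoice 456629.47 + 31388.00 = 488017.47

Total landed cost: CAD 488017.47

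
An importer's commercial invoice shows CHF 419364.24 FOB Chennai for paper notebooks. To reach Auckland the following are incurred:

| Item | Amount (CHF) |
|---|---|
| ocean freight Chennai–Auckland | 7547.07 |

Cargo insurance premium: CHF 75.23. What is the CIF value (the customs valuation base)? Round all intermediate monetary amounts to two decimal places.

CIF value: CHF 426986.54

CIF = FOB price + freight + insurance
CIF = 419364.24 + 7547.07 + 75.23 = 426986.54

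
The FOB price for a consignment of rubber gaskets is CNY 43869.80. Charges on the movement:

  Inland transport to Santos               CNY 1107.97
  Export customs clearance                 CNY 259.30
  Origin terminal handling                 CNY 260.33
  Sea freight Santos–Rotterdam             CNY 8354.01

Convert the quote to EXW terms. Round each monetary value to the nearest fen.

EXW price: CNY 42242.20

Not relevant to the conversion: freight — on the buyer under both terms; not part of either seller's price.
From FOB to EXW, the seller no longer bears: inland to port, export clearance, origin terminal.
EXW price = 43869.80 − 1107.97 − 259.30 − 260.33 = 42242.20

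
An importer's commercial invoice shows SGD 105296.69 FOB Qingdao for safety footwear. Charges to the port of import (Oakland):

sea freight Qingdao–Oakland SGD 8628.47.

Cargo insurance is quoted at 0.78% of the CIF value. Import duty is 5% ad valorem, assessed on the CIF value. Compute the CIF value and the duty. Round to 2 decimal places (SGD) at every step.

CIF value: SGD 114820.76; import duty: SGD 5741.04

Let C be the CIF value. C = FOB price + freight + 0.78% × C
C − 0.78% × C = 105296.69 + 8628.47
0.9922 × C = 113925.16
C = 113925.16 / 0.9922 = 114820.76
Insurance premium = 0.78% × 114820.76 = 895.60
Import duty = 114820.76 × 5% = 5741.04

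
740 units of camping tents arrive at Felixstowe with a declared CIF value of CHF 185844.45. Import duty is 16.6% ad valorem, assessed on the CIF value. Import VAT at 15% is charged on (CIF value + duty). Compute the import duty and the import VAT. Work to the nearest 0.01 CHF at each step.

Import duty = 185844.45 × 16.6% = 30850.18
VAT base = CIF + duty = 185844.45 + 30850.18 = 216694.63
Import VAT = 216694.63 × 15% = 32504.19

Import duty: CHF 30850.18; import VAT: CHF 32504.19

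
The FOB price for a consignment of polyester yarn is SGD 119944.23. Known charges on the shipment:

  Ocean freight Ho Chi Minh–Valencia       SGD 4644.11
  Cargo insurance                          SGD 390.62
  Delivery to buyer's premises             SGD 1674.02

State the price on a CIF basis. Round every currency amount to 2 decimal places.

Not relevant to the conversion: delivery — on the buyer under both terms; not part of either seller's price.
From FOB to CIF, the seller additionally bears: freight, insurance.
CIF price = 119944.23 + 4644.11 + 390.62 = 124978.96

CIF price: SGD 124978.96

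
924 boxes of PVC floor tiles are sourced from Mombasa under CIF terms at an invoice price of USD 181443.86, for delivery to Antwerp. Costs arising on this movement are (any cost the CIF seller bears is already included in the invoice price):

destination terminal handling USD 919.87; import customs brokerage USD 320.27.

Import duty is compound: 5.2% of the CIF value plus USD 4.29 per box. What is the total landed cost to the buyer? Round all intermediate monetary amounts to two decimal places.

CIF: the seller pays costs through ocean freight and marine insurance to the destination port.
The CIF price already equals the CIF value: 181443.86
Ad valorem component: 181443.86 × 5.2% = 9435.08
Specific component: 924 × 4.29 = 3963.96
Import duty = 9435.08 + 3963.96 = 13399.04
Buyer bears: destination terminal 919.87 + brokerage 320.27 + duty 13399.04 = 14639.18
Landed cost = invoice 181443.86 + 14639.18 = 196083.04

Total landed cost: USD 196083.04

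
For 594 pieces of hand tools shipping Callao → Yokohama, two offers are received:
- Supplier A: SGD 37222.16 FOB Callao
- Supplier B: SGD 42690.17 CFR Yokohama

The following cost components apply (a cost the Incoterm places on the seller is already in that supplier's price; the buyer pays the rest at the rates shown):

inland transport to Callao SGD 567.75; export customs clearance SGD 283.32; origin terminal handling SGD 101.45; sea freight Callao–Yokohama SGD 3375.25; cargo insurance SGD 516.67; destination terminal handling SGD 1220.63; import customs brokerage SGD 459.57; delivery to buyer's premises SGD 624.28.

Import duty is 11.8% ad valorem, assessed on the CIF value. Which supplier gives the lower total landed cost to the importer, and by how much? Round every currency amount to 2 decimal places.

Supplier A (FOB):
CIF value = FOB price + freight + insurance = 37222.16 + 3375.25 + 516.67 = 41114.08
Import duty = 41114.08 × 11.8% = 4851.46
Buyer bears (A): 3375.25 + 516.67 + 1220.63 + 459.57 + 624.28 = 6196.40
Landed cost (A) = invoice 37222.16 + 6196.40 + duty 4851.46 = 48270.02
Supplier B (CFR):
CIF value = CFR price + insurance = 42690.17 + 516.67 = 43206.84
Import duty = 43206.84 × 11.8% = 5098.41
Buyer bears (B): 516.67 + 1220.63 + 459.57 + 624.28 = 2821.15
Landed cost (B) = invoice 42690.17 + 2821.15 + duty 5098.41 = 50609.73
Difference = |48270.02 − 50609.73| = 2339.71

Supplier A is cheaper by SGD 2339.71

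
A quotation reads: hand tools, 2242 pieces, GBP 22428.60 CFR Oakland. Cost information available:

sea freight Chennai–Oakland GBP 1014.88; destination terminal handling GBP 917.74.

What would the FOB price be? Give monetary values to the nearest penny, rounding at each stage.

FOB price: GBP 21413.72

Not relevant to the conversion: destination terminal — on the buyer under both terms; not part of either seller's price.
From CFR to FOB, the seller no longer bears: freight.
FOB price = 22428.60 − 1014.88 = 21413.72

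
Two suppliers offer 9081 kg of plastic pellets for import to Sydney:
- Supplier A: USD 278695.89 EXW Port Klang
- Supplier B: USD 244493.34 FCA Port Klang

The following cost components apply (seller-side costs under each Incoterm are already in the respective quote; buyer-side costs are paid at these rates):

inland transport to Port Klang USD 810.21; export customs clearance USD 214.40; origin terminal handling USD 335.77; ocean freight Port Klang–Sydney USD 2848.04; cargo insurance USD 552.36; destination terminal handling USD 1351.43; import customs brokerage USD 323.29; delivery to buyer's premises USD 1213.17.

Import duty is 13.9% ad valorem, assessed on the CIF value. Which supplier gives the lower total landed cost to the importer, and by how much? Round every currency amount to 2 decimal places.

Supplier A (EXW):
CIF value = EXW price + inland to port + export clearance + origin terminal + freight + insurance = 278695.89 + 810.21 + 214.40 + 335.77 + 2848.04 + 552.36 = 283456.67
Import duty = 283456.67 × 13.9% = 39400.48
Buyer bears (A): 810.21 + 214.40 + 335.77 + 2848.04 + 552.36 + 1351.43 + 323.29 + 1213.17 = 7648.67
Landed cost (A) = invoice 278695.89 + 7648.67 + duty 39400.48 = 325745.04
Supplier B (FCA):
CIF value = FCA price + origin terminal + freight + insurance = 244493.34 + 335.77 + 2848.04 + 552.36 = 248229.51
Import duty = 248229.51 × 13.9% = 34503.90
Buyer bears (B): 335.77 + 2848.04 + 552.36 + 1351.43 + 323.29 + 1213.17 = 6624.06
Landed cost (B) = invoice 244493.34 + 6624.06 + duty 34503.90 = 285621.30
Difference = |325745.04 − 285621.30| = 40123.74

Supplier B is cheaper by USD 40123.74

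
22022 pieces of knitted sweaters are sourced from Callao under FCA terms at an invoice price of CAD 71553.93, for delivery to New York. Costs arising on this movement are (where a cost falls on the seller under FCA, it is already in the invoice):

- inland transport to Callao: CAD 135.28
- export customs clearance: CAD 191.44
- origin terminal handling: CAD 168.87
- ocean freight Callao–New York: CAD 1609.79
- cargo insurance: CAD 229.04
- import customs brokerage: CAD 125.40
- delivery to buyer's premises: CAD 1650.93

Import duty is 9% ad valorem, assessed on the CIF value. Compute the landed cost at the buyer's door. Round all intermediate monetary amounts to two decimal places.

Total landed cost: CAD 81958.51

FCA: the seller delivers export-cleared goods to the carrier; the buyer bears costs from that point.
Already in the invoice (seller's account under FCA): inland to port, export clearance — exclude.
CIF value = FCA price + origin terminal + freight + insurance = 71553.93 + 168.87 + 1609.79 + 229.04 = 73561.63
Import duty = 73561.63 × 9% = 6620.55
Buyer bears: origin terminal 168.87 + freight 1609.79 + insurance 229.04 + brokerage 125.40 + delivery 1650.93 + duty 6620.55 = 10404.58
Landed cost = invoice 71553.93 + 10404.58 = 81958.51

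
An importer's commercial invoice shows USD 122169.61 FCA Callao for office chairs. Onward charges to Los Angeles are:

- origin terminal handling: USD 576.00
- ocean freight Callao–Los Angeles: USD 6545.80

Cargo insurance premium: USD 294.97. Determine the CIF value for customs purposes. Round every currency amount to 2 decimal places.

CIF value: USD 129586.38

CIF = FCA price + pre-shipment costs + freight + insurance
CIF = 122169.61 + 576.00 + 6545.80 + 294.97 = 129586.38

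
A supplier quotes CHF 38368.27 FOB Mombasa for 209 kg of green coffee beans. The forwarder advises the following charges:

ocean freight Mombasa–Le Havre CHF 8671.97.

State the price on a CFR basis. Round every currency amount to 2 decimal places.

CFR price: CHF 47040.24

From FOB to CFR, the seller additionally bears: freight.
CFR price = 38368.27 + 8671.97 = 47040.24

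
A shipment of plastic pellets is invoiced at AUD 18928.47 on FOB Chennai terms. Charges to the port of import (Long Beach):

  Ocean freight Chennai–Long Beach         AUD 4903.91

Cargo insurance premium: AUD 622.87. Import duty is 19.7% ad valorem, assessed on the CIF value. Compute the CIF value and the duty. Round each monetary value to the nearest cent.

CIF = FOB price + freight + insurance
CIF = 18928.47 + 4903.91 + 622.87 = 24455.25
Import duty = 24455.25 × 19.7% = 4817.68

CIF value: AUD 24455.25; import duty: AUD 4817.68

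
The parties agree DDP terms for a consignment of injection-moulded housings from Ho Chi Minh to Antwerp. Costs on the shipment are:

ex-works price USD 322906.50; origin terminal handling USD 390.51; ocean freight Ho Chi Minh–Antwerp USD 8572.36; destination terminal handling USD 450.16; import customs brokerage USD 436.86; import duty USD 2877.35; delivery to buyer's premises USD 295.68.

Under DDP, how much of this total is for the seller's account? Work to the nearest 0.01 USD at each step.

Seller's account: USD 335929.42

DDP: the seller bears all costs including import duty.
Seller's account: goods 322906.50 + origin terminal 390.51 + freight 8572.36 + destination terminal 450.16 + brokerage 436.86 + duty 2877.35 + delivery 295.68 = 335929.42
Buyer's account: 0.00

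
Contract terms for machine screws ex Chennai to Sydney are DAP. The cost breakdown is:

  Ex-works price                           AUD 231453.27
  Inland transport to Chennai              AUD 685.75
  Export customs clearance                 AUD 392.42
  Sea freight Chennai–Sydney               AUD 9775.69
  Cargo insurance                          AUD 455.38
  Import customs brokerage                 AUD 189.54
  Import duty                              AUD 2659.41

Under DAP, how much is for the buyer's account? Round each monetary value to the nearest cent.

Buyer's account: AUD 2848.95

DAP: the seller bears all costs to the named destination except import duty and clearance.
Seller's account: goods 231453.27 + inland to port 685.75 + export clearance 392.42 + freight 9775.69 + insurance 455.38 = 242762.51
Buyer's account: brokerage 189.54 + duty 2659.41 = 2848.95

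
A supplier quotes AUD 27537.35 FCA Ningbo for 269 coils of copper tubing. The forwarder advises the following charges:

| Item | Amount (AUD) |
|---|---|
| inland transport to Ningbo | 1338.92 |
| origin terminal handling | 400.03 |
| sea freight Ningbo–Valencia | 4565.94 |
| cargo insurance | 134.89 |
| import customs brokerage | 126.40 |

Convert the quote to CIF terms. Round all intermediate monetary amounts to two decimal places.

Not relevant to the conversion: inland to port — on the seller under both FCA and CIF; already in the FCA price and stays in the CIF price. brokerage — on the buyer under both terms; not part of either seller's price.
From FCA to CIF, the seller additionally bears: origin terminal, freight, insurance.
CIF price = 27537.35 + 400.03 + 4565.94 + 134.89 = 32638.21

CIF price: AUD 32638.21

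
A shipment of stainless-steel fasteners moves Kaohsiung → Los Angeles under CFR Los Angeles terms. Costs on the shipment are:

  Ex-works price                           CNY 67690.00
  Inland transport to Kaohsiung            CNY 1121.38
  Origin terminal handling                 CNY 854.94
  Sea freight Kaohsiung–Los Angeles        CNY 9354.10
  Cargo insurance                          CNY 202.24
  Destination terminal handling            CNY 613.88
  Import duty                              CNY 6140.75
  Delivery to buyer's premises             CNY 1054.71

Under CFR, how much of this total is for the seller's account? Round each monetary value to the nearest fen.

CFR: the seller pays costs through ocean freight to the destination port, but not insurance.
Seller's account: goods 67690.00 + inland to port 1121.38 + origin terminal 854.94 + freight 9354.10 = 79020.42
Buyer's account: insurance 202.24 + destination terminal 613.88 + duty 6140.75 + delivery 1054.71 = 8011.58

Seller's account: CNY 79020.42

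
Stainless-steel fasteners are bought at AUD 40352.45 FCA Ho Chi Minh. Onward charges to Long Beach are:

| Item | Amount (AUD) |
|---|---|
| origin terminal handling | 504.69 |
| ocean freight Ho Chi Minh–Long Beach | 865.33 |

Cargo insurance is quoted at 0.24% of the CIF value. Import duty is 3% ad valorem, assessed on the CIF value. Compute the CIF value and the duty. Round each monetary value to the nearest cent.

CIF value: AUD 41822.84; import duty: AUD 1254.69

Let C be the CIF value. C = FCA price + pre-shipment costs + freight + 0.24% × C
C − 0.24% × C = 40352.45 + 504.69 + 865.33
0.9976 × C = 41722.47
C = 41722.47 / 0.9976 = 41822.84
Insurance premium = 0.24% × 41822.84 = 100.37
Import duty = 41822.84 × 3% = 1254.69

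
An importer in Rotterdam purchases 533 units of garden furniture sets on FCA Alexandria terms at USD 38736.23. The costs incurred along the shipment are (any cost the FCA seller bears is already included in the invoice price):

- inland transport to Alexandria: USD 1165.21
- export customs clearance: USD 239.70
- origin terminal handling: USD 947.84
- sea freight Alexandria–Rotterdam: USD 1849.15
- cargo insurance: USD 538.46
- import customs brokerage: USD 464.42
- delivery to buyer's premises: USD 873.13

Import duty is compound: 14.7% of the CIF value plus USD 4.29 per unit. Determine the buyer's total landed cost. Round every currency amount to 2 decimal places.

Total landed cost: USD 51880.34

FCA: the seller delivers export-cleared goods to the carrier; the buyer bears costs from that point.
Already in the invoice (seller's account under FCA): inland to port, export clearance — exclude.
CIF value = FCA price + origin terminal + freight + insurance = 38736.23 + 947.84 + 1849.15 + 538.46 = 42071.68
Ad valorem component: 42071.68 × 14.7% = 6184.54
Specific component: 533 × 4.29 = 2286.57
Import duty = 6184.54 + 2286.57 = 8471.11
Buyer bears: origin terminal 947.84 + freight 1849.15 + insurance 538.46 + brokerage 464.42 + delivery 873.13 + duty 8471.11 = 13144.11
Landed cost = invoice 38736.23 + 13144.11 = 51880.34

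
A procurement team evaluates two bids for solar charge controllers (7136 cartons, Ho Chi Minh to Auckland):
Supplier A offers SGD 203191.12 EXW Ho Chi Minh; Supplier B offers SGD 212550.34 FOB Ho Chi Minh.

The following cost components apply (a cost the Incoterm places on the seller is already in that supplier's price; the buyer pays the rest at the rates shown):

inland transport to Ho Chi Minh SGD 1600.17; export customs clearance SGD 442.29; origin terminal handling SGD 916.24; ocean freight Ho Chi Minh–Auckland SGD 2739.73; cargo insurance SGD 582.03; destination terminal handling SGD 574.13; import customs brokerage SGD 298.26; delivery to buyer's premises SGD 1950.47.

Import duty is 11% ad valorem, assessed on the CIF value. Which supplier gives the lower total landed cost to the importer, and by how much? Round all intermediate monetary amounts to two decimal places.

Supplier A (EXW):
CIF value = EXW price + inland to port + export clearance + origin terminal + freight + insurance = 203191.12 + 1600.17 + 442.29 + 916.24 + 2739.73 + 582.03 = 209471.58
Import duty = 209471.58 × 11% = 23041.87
Buyer bears (A): 1600.17 + 442.29 + 916.24 + 2739.73 + 582.03 + 574.13 + 298.26 + 1950.47 = 9103.32
Landed cost (A) = invoice 203191.12 + 9103.32 + duty 23041.87 = 235336.31
Supplier B (FOB):
CIF value = FOB price + freight + insurance = 212550.34 + 2739.73 + 582.03 = 215872.10
Import duty = 215872.10 × 11% = 23745.93
Buyer bears (B): 2739.73 + 582.03 + 574.13 + 298.26 + 1950.47 = 6144.62
Landed cost (B) = invoice 212550.34 + 6144.62 + duty 23745.93 = 242440.89
Difference = |235336.31 − 242440.89| = 7104.58

Supplier A is cheaper by SGD 7104.58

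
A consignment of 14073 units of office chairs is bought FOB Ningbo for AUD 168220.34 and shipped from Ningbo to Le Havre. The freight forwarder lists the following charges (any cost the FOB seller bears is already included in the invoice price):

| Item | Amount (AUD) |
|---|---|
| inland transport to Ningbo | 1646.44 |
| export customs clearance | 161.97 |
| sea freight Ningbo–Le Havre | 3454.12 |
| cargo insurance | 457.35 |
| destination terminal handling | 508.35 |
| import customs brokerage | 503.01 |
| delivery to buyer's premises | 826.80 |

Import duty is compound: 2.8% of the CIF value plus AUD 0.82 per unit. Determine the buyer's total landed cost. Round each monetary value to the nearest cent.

FOB: the seller bears costs until goods are on board at the origin port; the buyer bears freight, insurance and all costs thereafter.
Already in the invoice (seller's account under FOB): inland to port, export clearance — exclude.
CIF value = FOB price + freight + insurance = 168220.34 + 3454.12 + 457.35 = 172131.81
Ad valorem component: 172131.81 × 2.8% = 4819.69
Specific component: 14073 × 0.82 = 11539.86
Import duty = 4819.69 + 11539.86 = 16359.55
Buyer bears: freight 3454.12 + insurance 457.35 + destination terminal 508.35 + brokerage 503.01 + delivery 826.80 + duty 16359.55 = 22109.18
Landed cost = invoice 168220.34 + 22109.18 = 190329.52

Total landed cost: AUD 190329.52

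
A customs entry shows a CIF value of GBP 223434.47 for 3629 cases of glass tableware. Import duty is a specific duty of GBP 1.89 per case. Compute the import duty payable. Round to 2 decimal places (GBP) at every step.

Import duty = 3629 × 1.89 = 6858.81

Import duty: GBP 6858.81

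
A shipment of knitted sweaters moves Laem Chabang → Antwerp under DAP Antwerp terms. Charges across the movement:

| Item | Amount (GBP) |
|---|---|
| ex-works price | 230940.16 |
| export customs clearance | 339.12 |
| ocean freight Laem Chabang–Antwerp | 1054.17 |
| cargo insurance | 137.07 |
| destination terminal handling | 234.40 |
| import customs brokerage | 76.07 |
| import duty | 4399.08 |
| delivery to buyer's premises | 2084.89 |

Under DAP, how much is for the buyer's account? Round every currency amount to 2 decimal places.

DAP: the seller bears all costs to the named destination except import duty and clearance.
Seller's account: goods 230940.16 + export clearance 339.12 + freight 1054.17 + insurance 137.07 + destination terminal 234.40 + delivery 2084.89 = 234789.81
Buyer's account: brokerage 76.07 + duty 4399.08 = 4475.15

Buyer's account: GBP 4475.15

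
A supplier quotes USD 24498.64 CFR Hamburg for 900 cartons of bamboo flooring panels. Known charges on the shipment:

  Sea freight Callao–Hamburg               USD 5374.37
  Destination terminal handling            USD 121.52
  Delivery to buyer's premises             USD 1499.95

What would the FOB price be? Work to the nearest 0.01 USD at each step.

Not relevant to the conversion: delivery, destination terminal — on the buyer under both terms; not part of either seller's price.
From CFR to FOB, the seller no longer bears: freight.
FOB price = 24498.64 − 5374.37 = 19124.27

FOB price: USD 19124.27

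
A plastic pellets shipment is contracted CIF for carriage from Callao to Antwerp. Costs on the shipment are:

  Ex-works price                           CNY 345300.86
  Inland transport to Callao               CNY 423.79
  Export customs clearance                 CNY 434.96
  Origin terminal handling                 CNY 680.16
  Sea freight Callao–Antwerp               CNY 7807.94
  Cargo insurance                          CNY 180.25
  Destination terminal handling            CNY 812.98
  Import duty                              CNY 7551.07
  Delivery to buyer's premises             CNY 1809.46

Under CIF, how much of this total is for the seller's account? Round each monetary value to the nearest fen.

Seller's account: CNY 354827.96

CIF: the seller pays costs through ocean freight and marine insurance to the destination port.
Seller's account: goods 345300.86 + inland to port 423.79 + export clearance 434.96 + origin terminal 680.16 + freight 7807.94 + insurance 180.25 = 354827.96
Buyer's account: destination terminal 812.98 + duty 7551.07 + delivery 1809.46 = 10173.51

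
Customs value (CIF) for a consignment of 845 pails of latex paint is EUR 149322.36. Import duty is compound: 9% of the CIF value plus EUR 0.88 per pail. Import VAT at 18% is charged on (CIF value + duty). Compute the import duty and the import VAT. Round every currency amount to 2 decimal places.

Import duty: EUR 14182.61; import VAT: EUR 29430.89

Ad valorem component: 149322.36 × 9% = 13439.01
Specific component: 845 × 0.88 = 743.60
Import duty = 13439.01 + 743.60 = 14182.61
VAT base = CIF + duty = 149322.36 + 14182.61 = 163504.97
Import VAT = 163504.97 × 18% = 29430.89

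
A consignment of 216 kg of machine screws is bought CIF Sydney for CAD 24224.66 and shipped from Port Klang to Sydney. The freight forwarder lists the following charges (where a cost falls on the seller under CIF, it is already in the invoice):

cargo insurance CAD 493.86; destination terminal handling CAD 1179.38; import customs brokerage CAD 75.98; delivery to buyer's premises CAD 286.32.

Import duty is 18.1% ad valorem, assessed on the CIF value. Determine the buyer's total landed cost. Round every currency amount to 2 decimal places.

CIF: the seller pays costs through ocean freight and marine insurance to the destination port.
Already in the invoice (seller's account under CIF): insurance — exclude.
The CIF price already equals the CIF value: 24224.66
Import duty = 24224.66 × 18.1% = 4384.66
Buyer bears: destination terminal 1179.38 + brokerage 75.98 + delivery 286.32 + duty 4384.66 = 5926.34
Landed cost = invoice 24224.66 + 5926.34 = 30151.00

Total landed cost: CAD 30151.00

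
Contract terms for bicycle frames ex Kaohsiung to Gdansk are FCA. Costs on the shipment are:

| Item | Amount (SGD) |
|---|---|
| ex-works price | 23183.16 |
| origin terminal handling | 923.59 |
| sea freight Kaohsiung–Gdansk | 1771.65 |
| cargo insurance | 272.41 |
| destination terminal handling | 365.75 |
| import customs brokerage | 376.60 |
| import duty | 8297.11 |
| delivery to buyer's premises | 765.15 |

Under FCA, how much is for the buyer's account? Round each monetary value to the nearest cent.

Buyer's account: SGD 12772.26

FCA: the seller delivers export-cleared goods to the carrier; the buyer bears costs from that point.
Seller's account: goods 23183.16 = 23183.16
Buyer's account: origin terminal 923.59 + freight 1771.65 + insurance 272.41 + destination terminal 365.75 + brokerage 376.60 + duty 8297.11 + delivery 765.15 = 12772.26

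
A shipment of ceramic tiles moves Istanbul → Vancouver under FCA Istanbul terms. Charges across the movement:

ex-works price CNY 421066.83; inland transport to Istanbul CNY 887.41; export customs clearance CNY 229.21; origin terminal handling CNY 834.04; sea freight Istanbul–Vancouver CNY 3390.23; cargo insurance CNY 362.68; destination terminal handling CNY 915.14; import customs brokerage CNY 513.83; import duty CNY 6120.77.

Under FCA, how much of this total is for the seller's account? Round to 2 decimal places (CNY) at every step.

FCA: the seller delivers export-cleared goods to the carrier; the buyer bears costs from that point.
Seller's account: goods 421066.83 + inland to port 887.41 + export clearance 229.21 = 422183.45
Buyer's account: origin terminal 834.04 + freight 3390.23 + insurance 362.68 + destination terminal 915.14 + brokerage 513.83 + duty 6120.77 = 12136.69

Seller's account: CNY 422183.45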